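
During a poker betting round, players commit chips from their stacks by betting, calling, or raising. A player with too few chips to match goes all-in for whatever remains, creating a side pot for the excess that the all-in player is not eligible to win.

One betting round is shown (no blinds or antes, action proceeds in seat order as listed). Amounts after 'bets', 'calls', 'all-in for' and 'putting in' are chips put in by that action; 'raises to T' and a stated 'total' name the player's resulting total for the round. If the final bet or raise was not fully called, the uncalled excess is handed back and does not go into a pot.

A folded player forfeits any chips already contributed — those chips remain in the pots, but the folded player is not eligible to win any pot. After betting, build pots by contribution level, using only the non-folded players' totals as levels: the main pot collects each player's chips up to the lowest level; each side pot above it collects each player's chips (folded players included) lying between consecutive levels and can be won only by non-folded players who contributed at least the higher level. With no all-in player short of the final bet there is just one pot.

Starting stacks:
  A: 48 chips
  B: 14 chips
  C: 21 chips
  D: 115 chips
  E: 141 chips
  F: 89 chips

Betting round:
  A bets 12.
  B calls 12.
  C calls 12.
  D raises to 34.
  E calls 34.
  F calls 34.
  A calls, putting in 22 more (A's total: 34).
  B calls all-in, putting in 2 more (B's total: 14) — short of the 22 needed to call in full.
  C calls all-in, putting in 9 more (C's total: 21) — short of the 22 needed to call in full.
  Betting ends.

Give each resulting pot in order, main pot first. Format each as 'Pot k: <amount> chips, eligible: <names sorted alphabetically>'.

Pot 1: 84 chips, eligible: A, B, C, D, E, F
Pot 2: 35 chips, eligible: A, C, D, E, F
Pot 3: 52 chips, eligible: A, D, E, F

Derivation:
Contributions: A=34, B=14, C=21, D=34, E=34, F=34
Pot levels (distinct totals of non-folded players): 14, 21, 34
Layer 1-14: 14 each from A, B, C, D, E, F = 14*6 = 84 chips; eligible A, B, C, D, E, F
Layer 15-21: 7 each from A, C, D, E, F = 7*5 = 35 chips; eligible A, C, D, E, F
Layer 22-34: 13 each from A, D, E, F = 13*4 = 52 chips; eligible A, D, E, F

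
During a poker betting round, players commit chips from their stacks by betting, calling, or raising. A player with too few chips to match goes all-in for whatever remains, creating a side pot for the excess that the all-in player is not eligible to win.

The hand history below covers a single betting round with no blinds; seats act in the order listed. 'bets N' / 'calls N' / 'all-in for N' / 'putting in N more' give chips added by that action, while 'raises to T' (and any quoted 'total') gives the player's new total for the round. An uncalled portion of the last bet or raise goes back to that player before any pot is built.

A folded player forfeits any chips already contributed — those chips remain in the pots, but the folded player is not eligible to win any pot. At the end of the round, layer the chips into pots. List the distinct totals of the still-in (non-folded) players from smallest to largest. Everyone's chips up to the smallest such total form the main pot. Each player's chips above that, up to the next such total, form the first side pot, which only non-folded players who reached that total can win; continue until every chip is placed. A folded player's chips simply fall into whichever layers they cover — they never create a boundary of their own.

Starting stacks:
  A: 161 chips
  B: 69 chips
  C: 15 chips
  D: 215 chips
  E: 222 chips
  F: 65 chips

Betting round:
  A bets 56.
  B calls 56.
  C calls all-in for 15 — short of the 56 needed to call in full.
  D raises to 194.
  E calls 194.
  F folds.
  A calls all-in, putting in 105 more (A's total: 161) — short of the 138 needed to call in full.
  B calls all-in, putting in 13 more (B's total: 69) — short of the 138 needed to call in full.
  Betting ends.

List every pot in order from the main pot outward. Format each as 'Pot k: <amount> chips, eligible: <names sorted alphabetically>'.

Contributions: A=161, B=69, C=15, D=194, E=194
Folded: F
Pot levels (distinct totals of non-folded players): 15, 69, 161, 194
Layer 1-15: 15 each from A, B, C, D, E = 15*5 = 75 chips; eligible A, B, C, D, E
Layer 16-69: 54 each from A, B, D, E = 54*4 = 216 chips; eligible A, B, D, E
Layer 70-161: 92 each from A, D, E = 92*3 = 276 chips; eligible A, D, E
Layer 162-194: 33 each from D, E = 33*2 = 66 chips; eligible D, E

Pot 1: 75 chips, eligible: A, B, C, D, E
Pot 2: 216 chips, eligible: A, B, D, E
Pot 3: 276 chips, eligible: A, D, E
Pot 4: 66 chips, eligible: D, E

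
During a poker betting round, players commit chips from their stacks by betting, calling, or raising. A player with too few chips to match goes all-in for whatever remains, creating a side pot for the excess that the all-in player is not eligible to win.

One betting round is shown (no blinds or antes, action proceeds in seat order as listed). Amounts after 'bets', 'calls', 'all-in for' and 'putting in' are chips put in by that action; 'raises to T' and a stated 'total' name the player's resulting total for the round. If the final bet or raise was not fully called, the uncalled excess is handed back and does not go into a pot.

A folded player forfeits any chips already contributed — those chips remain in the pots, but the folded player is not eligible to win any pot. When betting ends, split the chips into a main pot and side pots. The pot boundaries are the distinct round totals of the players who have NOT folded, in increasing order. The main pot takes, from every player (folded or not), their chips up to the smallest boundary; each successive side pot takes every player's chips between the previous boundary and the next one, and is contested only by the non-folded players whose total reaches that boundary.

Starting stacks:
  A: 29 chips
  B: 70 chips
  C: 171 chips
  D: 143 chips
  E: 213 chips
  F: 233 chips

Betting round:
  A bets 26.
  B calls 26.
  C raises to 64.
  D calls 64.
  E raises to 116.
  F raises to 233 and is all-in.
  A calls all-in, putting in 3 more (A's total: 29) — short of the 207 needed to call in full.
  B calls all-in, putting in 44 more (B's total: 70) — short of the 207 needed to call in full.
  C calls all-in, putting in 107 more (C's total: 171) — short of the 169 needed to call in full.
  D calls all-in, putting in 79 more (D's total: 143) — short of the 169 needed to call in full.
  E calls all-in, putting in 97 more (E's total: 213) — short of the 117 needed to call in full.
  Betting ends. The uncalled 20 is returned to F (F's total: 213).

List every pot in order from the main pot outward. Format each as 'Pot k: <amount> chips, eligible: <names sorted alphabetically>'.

Pot 1: 174 chips, eligible: A, B, C, D, E, F
Pot 2: 205 chips, eligible: B, C, D, E, F
Pot 3: 292 chips, eligible: C, D, E, F
Pot 4: 84 chips, eligible: C, E, F
Pot 5: 84 chips, eligible: E, F

Derivation:
Contributions (after 20 returned to F): A=29, B=70, C=171, D=143, E=213, F=213
Pot levels (distinct totals of non-folded players): 29, 70, 143, 171, 213
Layer 1-29: 29 each from A, B, C, D, E, F = 29*6 = 174 chips; eligible A, B, C, D, E, F
Layer 30-70: 41 each from B, C, D, E, F = 41*5 = 205 chips; eligible B, C, D, E, F
Layer 71-143: 73 each from C, D, E, F = 73*4 = 292 chips; eligible C, D, E, F
Layer 144-171: 28 each from C, E, F = 28*3 = 84 chips; eligible C, E, F
Layer 172-213: 42 each from E, F = 42*2 = 84 chips; eligible E, F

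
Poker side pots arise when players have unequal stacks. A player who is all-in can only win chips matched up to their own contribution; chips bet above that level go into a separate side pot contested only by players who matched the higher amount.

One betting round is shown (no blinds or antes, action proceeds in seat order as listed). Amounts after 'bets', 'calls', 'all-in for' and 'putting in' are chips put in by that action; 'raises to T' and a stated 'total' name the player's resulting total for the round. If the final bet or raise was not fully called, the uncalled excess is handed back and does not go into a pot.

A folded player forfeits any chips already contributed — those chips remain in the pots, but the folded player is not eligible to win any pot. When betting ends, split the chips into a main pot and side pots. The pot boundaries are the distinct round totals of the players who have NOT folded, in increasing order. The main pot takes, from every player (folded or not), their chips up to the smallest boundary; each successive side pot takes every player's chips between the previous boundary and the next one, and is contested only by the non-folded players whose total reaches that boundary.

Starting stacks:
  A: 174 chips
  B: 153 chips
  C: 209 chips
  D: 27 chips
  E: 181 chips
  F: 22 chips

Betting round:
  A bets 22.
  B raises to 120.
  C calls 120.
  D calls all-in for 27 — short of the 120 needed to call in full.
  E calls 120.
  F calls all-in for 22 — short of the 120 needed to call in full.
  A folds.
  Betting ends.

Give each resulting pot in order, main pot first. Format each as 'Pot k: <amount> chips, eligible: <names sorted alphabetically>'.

Contributions: A=22, B=120, C=120, D=27, E=120, F=22
Folded: A
Pot levels (distinct totals of non-folded players): 22, 27, 120
Layer 1-22: 22 each from A, B, C, D, E, F = 22*6 = 132 chips; eligible B, C, D, E, F
Layer 23-27: 5 each from B, C, D, E = 5*4 = 20 chips; eligible B, C, D, E
Layer 28-120: 93 each from B, C, E = 93*3 = 279 chips; eligible B, C, E

Pot 1: 132 chips, eligible: B, C, D, E, F
Pot 2: 20 chips, eligible: B, C, D, E
Pot 3: 279 chips, eligible: B, C, E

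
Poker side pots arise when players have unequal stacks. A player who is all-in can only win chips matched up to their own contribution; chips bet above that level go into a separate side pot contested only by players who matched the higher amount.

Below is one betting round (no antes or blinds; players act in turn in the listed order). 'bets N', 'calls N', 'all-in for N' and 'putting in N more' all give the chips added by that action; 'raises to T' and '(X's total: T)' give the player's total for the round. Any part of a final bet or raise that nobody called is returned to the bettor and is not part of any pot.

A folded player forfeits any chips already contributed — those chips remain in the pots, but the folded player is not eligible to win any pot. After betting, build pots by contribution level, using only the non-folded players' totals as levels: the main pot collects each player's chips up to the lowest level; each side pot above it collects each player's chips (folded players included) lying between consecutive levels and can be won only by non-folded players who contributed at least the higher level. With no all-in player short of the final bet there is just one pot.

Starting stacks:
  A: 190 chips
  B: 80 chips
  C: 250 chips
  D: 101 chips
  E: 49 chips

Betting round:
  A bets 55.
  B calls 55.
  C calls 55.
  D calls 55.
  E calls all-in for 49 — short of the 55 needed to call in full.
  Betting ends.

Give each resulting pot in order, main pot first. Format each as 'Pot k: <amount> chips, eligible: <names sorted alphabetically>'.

Contributions: A=55, B=55, C=55, D=55, E=49
Pot levels (distinct totals of non-folded players): 49, 55
Layer 1-49: 49 each from A, B, C, D, E = 49*5 = 245 chips; eligible A, B, C, D, E
Layer 50-55: 6 each from A, B, C, D = 6*4 = 24 chips; eligible A, B, C, D

Pot 1: 245 chips, eligible: A, B, C, D, E
Pot 2: 24 chips, eligible: A, B, C, D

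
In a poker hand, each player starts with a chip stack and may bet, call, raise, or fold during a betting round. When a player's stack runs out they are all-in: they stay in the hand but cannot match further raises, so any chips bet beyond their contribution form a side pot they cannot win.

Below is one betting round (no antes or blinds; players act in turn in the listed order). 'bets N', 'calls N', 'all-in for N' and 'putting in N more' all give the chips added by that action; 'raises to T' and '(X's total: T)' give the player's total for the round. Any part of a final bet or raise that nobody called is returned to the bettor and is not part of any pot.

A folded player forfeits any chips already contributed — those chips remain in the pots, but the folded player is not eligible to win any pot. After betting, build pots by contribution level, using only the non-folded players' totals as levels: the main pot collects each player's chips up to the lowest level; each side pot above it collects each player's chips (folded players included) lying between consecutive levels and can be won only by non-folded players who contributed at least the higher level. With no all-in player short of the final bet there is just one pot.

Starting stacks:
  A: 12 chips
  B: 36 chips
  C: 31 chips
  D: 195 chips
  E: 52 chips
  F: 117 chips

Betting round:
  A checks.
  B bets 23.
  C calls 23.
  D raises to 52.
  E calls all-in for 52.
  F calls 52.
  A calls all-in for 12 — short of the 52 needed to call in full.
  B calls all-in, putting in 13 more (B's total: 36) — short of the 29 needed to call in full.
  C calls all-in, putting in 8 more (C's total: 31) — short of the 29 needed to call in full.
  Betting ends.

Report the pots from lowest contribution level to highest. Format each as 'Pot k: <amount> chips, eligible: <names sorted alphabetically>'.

Contributions: A=12, B=36, C=31, D=52, E=52, F=52
Pot levels (distinct totals of non-folded players): 12, 31, 36, 52
Layer 1-12: 12 each from A, B, C, D, E, F = 12*6 = 72 chips; eligible A, B, C, D, E, F
Layer 13-31: 19 each from B, C, D, E, F = 19*5 = 95 chips; eligible B, C, D, E, F
Layer 32-36: 5 each from B, D, E, F = 5*4 = 20 chips; eligible B, D, E, F
Layer 37-52: 16 each from D, E, F = 16*3 = 48 chips; eligible D, E, F

Pot 1: 72 chips, eligible: A, B, C, D, E, F
Pot 2: 95 chips, eligible: B, C, D, E, F
Pot 3: 20 chips, eligible: B, D, E, F
Pot 4: 48 chips, eligible: D, E, F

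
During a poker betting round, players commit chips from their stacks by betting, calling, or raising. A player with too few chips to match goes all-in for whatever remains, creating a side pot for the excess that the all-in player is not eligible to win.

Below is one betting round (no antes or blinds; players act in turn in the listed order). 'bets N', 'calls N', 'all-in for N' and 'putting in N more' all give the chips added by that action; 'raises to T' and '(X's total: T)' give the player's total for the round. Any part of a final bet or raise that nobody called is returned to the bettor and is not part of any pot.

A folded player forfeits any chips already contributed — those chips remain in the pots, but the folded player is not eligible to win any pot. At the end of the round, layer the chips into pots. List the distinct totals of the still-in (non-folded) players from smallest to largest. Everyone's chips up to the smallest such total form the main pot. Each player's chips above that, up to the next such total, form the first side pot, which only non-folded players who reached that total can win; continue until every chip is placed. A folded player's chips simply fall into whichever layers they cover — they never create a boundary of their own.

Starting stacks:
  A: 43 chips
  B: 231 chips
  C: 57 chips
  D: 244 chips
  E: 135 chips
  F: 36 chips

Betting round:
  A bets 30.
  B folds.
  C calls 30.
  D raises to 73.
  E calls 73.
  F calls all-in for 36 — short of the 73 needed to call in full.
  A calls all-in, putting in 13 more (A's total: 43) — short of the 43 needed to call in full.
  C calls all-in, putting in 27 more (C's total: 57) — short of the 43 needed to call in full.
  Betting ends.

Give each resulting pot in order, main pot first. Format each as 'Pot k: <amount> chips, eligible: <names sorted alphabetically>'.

Pot 1: 180 chips, eligible: A, C, D, E, F
Pot 2: 28 chips, eligible: A, C, D, E
Pot 3: 42 chips, eligible: C, D, E
Pot 4: 32 chips, eligible: D, E

Derivation:
Contributions: A=43, C=57, D=73, E=73, F=36
Folded: B
Pot levels (distinct totals of non-folded players): 36, 43, 57, 73
Layer 1-36: 36 each from A, C, D, E, F = 36*5 = 180 chips; eligible A, C, D, E, F
Layer 37-43: 7 each from A, C, D, E = 7*4 = 28 chips; eligible A, C, D, E
Layer 44-57: 14 each from C, D, E = 14*3 = 42 chips; eligible C, D, E
Layer 58-73: 16 each from D, E = 16*2 = 32 chips; eligible D, E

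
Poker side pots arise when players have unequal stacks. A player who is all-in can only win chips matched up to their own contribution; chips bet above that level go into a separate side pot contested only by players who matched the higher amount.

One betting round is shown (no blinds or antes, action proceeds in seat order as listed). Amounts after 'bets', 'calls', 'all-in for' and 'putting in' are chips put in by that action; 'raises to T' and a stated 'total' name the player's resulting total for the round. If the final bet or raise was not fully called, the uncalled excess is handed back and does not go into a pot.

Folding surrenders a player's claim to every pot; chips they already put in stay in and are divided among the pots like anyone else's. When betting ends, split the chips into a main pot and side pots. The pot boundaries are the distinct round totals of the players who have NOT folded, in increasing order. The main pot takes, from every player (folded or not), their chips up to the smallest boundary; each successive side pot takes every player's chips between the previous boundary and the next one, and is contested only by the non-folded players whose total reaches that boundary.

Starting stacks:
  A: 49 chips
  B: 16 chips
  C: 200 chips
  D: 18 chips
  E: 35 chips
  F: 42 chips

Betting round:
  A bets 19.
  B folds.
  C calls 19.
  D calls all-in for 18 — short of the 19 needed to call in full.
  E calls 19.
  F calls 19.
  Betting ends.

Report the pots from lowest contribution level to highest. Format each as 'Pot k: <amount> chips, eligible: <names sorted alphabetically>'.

Pot 1: 90 chips, eligible: A, C, D, E, F
Pot 2: 4 chips, eligible: A, C, E, F

Derivation:
Contributions: A=19, C=19, D=18, E=19, F=19
Folded: B
Pot levels (distinct totals of non-folded players): 18, 19
Layer 1-18: 18 each from A, C, D, E, F = 18*5 = 90 chips; eligible A, C, D, E, F
Layer 19-19: 1 each from A, C, E, F = 1*4 = 4 chips; eligible A, C, E, F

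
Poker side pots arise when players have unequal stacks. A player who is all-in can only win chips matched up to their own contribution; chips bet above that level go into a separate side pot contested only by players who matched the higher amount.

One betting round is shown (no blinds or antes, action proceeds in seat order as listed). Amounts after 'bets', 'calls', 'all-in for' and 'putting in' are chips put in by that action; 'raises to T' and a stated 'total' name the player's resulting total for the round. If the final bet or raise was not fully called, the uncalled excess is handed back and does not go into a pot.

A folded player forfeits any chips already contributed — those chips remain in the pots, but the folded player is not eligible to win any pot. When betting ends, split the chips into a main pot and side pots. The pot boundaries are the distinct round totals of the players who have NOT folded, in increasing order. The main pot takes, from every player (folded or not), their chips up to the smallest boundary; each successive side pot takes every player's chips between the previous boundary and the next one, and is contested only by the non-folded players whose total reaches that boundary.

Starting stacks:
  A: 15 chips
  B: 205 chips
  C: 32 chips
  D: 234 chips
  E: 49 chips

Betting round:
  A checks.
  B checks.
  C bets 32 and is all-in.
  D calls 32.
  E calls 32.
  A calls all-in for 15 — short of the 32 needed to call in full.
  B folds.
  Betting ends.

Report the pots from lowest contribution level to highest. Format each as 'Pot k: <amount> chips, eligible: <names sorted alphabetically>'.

Contributions: A=15, C=32, D=32, E=32
Folded: B
Pot levels (distinct totals of non-folded players): 15, 32
Layer 1-15: 15 each from A, C, D, E = 15*4 = 60 chips; eligible A, C, D, E
Layer 16-32: 17 each from C, D, E = 17*3 = 51 chips; eligible C, D, E

Pot 1: 60 chips, eligible: A, C, D, E
Pot 2: 51 chips, eligible: C, D, E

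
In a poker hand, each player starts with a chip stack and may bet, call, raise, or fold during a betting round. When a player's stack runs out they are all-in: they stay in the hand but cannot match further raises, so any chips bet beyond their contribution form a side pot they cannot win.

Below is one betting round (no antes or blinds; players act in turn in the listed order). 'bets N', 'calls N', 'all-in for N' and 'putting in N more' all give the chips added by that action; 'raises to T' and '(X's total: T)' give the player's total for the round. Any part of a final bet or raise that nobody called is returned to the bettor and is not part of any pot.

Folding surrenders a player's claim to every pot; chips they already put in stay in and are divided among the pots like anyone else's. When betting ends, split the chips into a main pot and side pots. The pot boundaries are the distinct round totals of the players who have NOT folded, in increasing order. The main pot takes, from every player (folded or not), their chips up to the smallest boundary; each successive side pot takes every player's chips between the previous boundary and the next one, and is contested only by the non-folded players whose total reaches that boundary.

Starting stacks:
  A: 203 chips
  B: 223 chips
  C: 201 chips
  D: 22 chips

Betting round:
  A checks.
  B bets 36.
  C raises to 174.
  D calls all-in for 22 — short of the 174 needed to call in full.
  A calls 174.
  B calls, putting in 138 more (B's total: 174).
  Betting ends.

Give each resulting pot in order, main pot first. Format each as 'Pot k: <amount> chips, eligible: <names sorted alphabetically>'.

Contributions: A=174, B=174, C=174, D=22
Pot levels (distinct totals of non-folded players): 22, 174
Layer 1-22: 22 each from A, B, C, D = 22*4 = 88 chips; eligible A, B, C, D
Layer 23-174: 152 each from A, B, C = 152*3 = 456 chips; eligible A, B, C

Pot 1: 88 chips, eligible: A, B, C, D
Pot 2: 456 chips, eligible: A, B, C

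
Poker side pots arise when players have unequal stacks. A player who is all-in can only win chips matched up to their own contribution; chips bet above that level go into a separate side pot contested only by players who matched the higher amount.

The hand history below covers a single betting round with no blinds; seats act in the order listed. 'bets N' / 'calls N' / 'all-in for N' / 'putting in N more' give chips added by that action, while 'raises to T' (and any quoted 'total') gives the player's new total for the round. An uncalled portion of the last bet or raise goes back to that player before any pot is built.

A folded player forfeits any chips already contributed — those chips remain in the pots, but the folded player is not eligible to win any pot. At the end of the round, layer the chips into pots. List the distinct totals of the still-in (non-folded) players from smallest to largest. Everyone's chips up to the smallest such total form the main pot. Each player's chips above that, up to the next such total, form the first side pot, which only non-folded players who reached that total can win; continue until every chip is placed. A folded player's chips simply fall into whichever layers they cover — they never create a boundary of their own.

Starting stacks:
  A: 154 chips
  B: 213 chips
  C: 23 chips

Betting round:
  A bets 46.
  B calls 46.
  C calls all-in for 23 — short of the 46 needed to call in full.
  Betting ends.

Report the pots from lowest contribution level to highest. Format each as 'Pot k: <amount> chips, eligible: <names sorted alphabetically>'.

Pot 1: 69 chips, eligible: A, B, C
Pot 2: 46 chips, eligible: A, B

Derivation:
Contributions: A=46, B=46, C=23
Pot levels (distinct totals of non-folded players): 23, 46
Layer 1-23: 23 each from A, B, C = 23*3 = 69 chips; eligible A, B, C
Layer 24-46: 23 each from A, B = 23*2 = 46 chips; eligible A, B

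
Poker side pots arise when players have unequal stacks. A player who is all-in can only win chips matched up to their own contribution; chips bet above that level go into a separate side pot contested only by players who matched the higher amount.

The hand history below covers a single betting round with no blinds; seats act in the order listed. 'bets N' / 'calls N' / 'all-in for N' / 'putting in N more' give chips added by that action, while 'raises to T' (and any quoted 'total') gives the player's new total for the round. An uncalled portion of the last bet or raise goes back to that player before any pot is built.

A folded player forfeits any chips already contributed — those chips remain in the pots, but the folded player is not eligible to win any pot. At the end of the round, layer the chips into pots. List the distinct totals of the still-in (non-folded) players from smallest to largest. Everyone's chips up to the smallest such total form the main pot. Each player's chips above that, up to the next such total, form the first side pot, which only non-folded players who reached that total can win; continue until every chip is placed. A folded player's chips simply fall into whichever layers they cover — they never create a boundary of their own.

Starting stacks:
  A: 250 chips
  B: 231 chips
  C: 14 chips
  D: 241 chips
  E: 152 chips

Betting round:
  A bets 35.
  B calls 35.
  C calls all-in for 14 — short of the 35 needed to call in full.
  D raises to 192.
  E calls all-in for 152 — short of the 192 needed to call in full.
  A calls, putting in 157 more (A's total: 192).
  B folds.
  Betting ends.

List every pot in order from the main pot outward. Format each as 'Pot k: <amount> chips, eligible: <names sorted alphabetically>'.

Pot 1: 70 chips, eligible: A, C, D, E
Pot 2: 435 chips, eligible: A, D, E
Pot 3: 80 chips, eligible: A, D

Derivation:
Contributions: A=192, B=35, C=14, D=192, E=152
Folded: B
Pot levels (distinct totals of non-folded players): 14, 152, 192
Layer 1-14: 14 each from A, B, C, D, E = 14*5 = 70 chips; eligible A, C, D, E
Layer 15-152: A 138 + B 21 + D 138 + E 138 = 435 chips; eligible A, D, E
Layer 153-192: 40 each from A, D = 40*2 = 80 chips; eligible A, D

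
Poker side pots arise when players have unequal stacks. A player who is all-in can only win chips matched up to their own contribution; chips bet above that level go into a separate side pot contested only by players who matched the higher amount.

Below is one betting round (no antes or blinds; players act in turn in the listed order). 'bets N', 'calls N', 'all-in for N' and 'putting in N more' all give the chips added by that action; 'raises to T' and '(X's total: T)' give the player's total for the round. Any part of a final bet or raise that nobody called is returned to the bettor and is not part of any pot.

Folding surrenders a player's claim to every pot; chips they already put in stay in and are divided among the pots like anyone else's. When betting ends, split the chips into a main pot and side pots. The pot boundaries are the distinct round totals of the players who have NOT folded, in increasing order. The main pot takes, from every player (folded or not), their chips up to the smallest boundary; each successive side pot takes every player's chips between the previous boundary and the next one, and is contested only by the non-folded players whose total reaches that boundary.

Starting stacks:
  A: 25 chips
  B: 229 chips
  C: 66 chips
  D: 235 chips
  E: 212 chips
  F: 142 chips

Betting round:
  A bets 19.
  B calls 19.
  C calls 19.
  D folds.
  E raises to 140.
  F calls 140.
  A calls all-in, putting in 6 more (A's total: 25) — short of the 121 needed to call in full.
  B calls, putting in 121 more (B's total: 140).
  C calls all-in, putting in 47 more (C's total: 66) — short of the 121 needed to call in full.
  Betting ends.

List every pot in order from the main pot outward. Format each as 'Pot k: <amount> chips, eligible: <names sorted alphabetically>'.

Contributions: A=25, B=140, C=66, E=140, F=140
Folded: D
Pot levels (distinct totals of non-folded players): 25, 66, 140
Layer 1-25: 25 each from A, B, C, E, F = 25*5 = 125 chips; eligible A, B, C, E, F
Layer 26-66: 41 each from B, C, E, F = 41*4 = 164 chips; eligible B, C, E, F
Layer 67-140: 74 each from B, E, F = 74*3 = 222 chips; eligible B, E, F

Pot 1: 125 chips, eligible: A, B, C, E, F
Pot 2: 164 chips, eligible: B, C, E, F
Pot 3: 222 chips, eligible: B, E, F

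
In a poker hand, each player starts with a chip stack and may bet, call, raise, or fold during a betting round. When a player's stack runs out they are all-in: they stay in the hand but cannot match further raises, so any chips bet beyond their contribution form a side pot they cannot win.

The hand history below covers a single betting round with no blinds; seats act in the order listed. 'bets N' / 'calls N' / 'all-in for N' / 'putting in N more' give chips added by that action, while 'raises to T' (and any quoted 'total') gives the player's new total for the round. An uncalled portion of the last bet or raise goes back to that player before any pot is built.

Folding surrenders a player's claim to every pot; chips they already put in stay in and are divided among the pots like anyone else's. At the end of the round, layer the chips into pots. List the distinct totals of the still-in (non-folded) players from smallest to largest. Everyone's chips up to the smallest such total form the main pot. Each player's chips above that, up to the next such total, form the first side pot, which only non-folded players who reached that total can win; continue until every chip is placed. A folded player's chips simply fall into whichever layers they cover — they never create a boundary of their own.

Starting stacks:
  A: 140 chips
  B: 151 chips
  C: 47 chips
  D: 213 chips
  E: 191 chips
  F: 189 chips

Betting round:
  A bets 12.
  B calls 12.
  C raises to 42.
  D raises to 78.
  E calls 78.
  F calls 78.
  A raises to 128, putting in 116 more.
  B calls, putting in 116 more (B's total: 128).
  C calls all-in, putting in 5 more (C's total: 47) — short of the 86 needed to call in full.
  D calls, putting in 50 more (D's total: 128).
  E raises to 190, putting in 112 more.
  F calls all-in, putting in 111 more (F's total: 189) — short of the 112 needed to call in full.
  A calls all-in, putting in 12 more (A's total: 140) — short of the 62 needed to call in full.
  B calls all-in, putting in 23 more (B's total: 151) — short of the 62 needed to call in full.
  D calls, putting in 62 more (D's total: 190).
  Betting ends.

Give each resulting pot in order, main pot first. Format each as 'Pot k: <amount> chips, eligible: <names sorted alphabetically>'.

Contributions: A=140, B=151, C=47, D=190, E=190, F=189
Pot levels (distinct totals of non-folded players): 47, 140, 151, 189, 190
Layer 1-47: 47 each from A, B, C, D, E, F = 47*6 = 282 chips; eligible A, B, C, D, E, F
Layer 48-140: 93 each from A, B, D, E, F = 93*5 = 465 chips; eligible A, B, D, E, F
Layer 141-151: 11 each from B, D, E, F = 11*4 = 44 chips; eligible B, D, E, F
Layer 152-189: 38 each from D, E, F = 38*3 = 114 chips; eligible D, E, F
Layer 190-190: 1 each from D, E = 1*2 = 2 chips; eligible D, E

Pot 1: 282 chips, eligible: A, B, C, D, E, F
Pot 2: 465 chips, eligible: A, B, D, E, F
Pot 3: 44 chips, eligible: B, D, E, F
Pot 4: 114 chips, eligible: D, E, F
Pot 5: 2 chips, eligible: D, E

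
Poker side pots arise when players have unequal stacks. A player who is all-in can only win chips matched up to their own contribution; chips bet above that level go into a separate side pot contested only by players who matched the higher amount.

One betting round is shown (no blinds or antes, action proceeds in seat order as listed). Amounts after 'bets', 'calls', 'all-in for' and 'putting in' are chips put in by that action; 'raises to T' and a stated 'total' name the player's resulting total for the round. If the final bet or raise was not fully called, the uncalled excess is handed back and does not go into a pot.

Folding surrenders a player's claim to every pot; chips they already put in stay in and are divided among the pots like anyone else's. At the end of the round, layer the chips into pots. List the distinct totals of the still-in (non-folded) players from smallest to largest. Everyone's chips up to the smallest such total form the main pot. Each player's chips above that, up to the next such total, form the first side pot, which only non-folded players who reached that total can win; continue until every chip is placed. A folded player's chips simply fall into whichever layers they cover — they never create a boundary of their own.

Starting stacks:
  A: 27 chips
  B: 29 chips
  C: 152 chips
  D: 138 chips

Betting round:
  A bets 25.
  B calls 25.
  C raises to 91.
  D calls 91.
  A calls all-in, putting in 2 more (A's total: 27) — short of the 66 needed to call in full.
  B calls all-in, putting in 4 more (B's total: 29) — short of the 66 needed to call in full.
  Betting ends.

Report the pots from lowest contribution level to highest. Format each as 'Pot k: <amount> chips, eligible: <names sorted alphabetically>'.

Pot 1: 108 chips, eligible: A, B, C, D
Pot 2: 6 chips, eligible: B, C, D
Pot 3: 124 chips, eligible: C, D

Derivation:
Contributions: A=27, B=29, C=91, D=91
Pot levels (distinct totals of non-folded players): 27, 29, 91
Layer 1-27: 27 each from A, B, C, D = 27*4 = 108 chips; eligible A, B, C, D
Layer 28-29: 2 each from B, C, D = 2*3 = 6 chips; eligible B, C, D
Layer 30-91: 62 each from C, D = 62*2 = 124 chips; eligible C, D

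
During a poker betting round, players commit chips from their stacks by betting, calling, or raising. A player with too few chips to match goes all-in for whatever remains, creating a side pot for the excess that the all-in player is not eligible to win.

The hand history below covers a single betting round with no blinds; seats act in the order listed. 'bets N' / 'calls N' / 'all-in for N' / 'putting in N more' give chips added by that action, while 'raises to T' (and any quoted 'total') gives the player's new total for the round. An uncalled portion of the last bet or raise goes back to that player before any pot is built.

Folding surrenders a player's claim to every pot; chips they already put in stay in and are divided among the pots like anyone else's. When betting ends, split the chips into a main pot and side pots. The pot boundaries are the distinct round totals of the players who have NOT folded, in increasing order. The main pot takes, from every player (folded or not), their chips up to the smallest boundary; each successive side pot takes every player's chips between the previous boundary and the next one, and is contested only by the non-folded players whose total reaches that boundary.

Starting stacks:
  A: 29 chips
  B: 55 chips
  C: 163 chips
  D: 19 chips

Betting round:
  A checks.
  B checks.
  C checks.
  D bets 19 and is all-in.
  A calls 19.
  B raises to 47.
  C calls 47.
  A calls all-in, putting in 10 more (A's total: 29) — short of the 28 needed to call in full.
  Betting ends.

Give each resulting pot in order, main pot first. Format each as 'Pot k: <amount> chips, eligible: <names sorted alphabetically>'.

Contributions: A=29, B=47, C=47, D=19
Pot levels (distinct totals of non-folded players): 19, 29, 47
Layer 1-19: 19 each from A, B, C, D = 19*4 = 76 chips; eligible A, B, C, D
Layer 20-29: 10 each from A, B, C = 10*3 = 30 chips; eligible A, B, C
Layer 30-47: 18 each from B, C = 18*2 = 36 chips; eligible B, C

Pot 1: 76 chips, eligible: A, B, C, D
Pot 2: 30 chips, eligible: A, B, C
Pot 3: 36 chips, eligible: B, C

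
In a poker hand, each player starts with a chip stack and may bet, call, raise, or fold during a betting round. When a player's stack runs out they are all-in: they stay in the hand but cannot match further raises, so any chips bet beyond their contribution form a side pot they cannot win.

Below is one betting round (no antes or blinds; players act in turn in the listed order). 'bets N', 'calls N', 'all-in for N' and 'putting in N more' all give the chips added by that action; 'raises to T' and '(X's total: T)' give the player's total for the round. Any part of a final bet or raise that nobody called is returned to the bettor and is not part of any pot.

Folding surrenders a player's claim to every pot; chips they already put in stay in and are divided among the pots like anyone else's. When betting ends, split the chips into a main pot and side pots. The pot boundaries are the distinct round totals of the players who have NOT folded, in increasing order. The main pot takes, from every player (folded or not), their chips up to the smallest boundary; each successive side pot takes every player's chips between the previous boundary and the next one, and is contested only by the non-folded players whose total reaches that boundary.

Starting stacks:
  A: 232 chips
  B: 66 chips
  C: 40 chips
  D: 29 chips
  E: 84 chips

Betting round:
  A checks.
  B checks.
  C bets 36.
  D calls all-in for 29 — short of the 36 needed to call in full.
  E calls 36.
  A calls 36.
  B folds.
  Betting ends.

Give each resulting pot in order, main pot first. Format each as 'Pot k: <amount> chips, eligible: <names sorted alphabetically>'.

Pot 1: 116 chips, eligible: A, C, D, E
Pot 2: 21 chips, eligible: A, C, E

Derivation:
Contributions: A=36, C=36, D=29, E=36
Folded: B
Pot levels (distinct totals of non-folded players): 29, 36
Layer 1-29: 29 each from A, C, D, E = 29*4 = 116 chips; eligible A, C, D, E
Layer 30-36: 7 each from A, C, E = 7*3 = 21 chips; eligible A, C, E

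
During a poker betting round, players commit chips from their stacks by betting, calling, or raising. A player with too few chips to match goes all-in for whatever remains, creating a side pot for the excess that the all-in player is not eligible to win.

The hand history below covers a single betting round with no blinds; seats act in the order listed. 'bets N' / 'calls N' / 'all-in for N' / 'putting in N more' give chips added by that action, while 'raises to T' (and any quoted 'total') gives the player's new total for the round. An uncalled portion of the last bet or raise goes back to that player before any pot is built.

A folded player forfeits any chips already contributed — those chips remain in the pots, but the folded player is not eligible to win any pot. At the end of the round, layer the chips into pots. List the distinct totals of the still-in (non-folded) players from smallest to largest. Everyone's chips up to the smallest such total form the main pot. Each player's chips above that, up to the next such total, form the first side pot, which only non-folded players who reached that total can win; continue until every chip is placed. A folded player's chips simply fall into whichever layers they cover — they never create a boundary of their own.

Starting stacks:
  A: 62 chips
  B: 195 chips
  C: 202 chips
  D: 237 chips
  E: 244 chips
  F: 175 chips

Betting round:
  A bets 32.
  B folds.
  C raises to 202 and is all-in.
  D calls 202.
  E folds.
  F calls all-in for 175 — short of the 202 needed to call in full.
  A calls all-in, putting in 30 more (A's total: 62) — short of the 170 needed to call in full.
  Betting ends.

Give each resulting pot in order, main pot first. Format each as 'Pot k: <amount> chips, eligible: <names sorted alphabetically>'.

Contributions: A=62, C=202, D=202, F=175
Folded: B, E
Pot levels (distinct totals of non-folded players): 62, 175, 202
Layer 1-62: 62 each from A, C, D, F = 62*4 = 248 chips; eligible A, C, D, F
Layer 63-175: 113 each from C, D, F = 113*3 = 339 chips; eligible C, D, F
Layer 176-202: 27 each from C, D = 27*2 = 54 chips; eligible C, D

Pot 1: 248 chips, eligible: A, C, D, F
Pot 2: 339 chips, eligible: C, D, F
Pot 3: 54 chips, eligible: C, D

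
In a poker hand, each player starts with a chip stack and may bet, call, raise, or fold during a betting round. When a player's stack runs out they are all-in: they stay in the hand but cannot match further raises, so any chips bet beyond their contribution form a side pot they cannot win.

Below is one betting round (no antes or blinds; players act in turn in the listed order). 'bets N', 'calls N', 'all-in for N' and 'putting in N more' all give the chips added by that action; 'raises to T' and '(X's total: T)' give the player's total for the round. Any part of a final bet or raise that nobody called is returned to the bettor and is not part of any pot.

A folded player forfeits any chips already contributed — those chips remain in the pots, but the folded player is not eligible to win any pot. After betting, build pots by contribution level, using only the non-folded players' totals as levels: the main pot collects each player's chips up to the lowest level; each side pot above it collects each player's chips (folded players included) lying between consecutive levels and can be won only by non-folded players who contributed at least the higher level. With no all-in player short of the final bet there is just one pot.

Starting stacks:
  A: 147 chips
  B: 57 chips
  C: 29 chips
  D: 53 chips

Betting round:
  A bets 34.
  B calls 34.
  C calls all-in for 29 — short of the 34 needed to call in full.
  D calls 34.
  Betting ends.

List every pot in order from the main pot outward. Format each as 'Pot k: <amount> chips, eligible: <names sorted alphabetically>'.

Pot 1: 116 chips, eligible: A, B, C, D
Pot 2: 15 chips, eligible: A, B, D

Derivation:
Contributions: A=34, B=34, C=29, D=34
Pot levels (distinct totals of non-folded players): 29, 34
Layer 1-29: 29 each from A, B, C, D = 29*4 = 116 chips; eligible A, B, C, D
Layer 30-34: 5 each from A, B, D = 5*3 = 15 chips; eligible A, B, D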